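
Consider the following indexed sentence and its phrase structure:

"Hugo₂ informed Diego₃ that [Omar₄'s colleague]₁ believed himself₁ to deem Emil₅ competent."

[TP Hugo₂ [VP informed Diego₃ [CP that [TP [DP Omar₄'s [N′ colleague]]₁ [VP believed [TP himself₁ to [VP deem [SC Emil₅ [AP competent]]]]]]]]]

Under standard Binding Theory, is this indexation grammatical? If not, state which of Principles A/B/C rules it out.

grammatical

The two coindexed NPs are *[Omar₄'s colleague]₁* and *himself₁*.
*himself₁* is an anaphor; its binding domain is the embedded TP, whose subject is [Omar₄'s colleague]₁. *[Omar₄'s colleague]₁* c-commands it within that domain and shares its index, so Principle A is satisfied.
*[Omar₄'s colleague]₁* is an R-expression; *himself₁* does not c-command it, and no other NP shares its index, so Principle C is satisfied.
All principles are respected.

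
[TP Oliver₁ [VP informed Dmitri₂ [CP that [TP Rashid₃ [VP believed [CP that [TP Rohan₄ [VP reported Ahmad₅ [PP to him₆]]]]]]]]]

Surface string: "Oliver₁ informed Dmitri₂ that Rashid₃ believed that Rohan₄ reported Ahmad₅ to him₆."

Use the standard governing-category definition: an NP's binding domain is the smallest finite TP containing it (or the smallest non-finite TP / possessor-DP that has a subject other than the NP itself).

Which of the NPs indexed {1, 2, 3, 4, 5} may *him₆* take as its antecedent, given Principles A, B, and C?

{1, 2, 3}

*him* is a pronoun, so Principle B applies: it must be free in its binding domain.
Binding domain of *him₆*: the embedded TP, whose subject is Rohan₄.
*Oliver₁* c-commands the pronoun but from outside its binding domain, and is not c-commanded by it → coindexation permitted.
*Dmitri₂* c-commands the pronoun but from outside its binding domain, and is not c-commanded by it → coindexation permitted.
*Rashid₃* c-commands the pronoun but from outside its binding domain, and is not c-commanded by it → coindexation permitted.
*Rohan₄* c-commands the pronoun within its binding domain → coindexation would violate Principle B.
*Ahmad₅* c-commands the pronoun within its binding domain → coindexation would violate Principle B.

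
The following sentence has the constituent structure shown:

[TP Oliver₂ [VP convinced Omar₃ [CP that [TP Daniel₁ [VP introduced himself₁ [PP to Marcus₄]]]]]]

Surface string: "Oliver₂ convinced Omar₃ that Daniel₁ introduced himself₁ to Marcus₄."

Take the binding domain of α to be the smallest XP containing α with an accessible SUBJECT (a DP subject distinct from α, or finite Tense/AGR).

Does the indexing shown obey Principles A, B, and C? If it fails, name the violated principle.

The two coindexed NPs are *Daniel₁* and *himself₁*.
*himself₁* is an anaphor; its binding domain is the embedded TP, whose subject is Daniel₁. *Daniel₁* c-commands it within that domain and shares its index, so Principle A is satisfied.
*Daniel₁* is an R-expression; *himself₁* does not c-command it, and no other NP shares its index, so Principle C is satisfied.
All principles are respected.

grammatical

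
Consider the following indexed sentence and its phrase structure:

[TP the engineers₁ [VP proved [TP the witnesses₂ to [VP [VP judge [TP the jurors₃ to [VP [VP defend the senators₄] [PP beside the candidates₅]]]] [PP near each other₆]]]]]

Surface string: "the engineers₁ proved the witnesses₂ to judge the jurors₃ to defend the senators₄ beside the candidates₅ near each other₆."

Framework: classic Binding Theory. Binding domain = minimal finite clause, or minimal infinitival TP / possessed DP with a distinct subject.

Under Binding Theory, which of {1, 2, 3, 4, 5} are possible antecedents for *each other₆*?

*each other* is an anaphor, so Principle A applies: it must be bound in its binding domain.
Binding domain of *each other₆*: the embedded TP, whose subject is the witnesses₂.
*the engineers₁* c-commands the anaphor but is outside its binding domain → cannot satisfy Principle A.
*the witnesses₂* c-commands the anaphor within its binding domain → licit binder.
*the jurors₃* does not c-command the anaphor → cannot bind it.
*the senators₄* does not c-command the anaphor → cannot bind it.
*the candidates₅* does not c-command the anaphor → cannot bind it.

{2}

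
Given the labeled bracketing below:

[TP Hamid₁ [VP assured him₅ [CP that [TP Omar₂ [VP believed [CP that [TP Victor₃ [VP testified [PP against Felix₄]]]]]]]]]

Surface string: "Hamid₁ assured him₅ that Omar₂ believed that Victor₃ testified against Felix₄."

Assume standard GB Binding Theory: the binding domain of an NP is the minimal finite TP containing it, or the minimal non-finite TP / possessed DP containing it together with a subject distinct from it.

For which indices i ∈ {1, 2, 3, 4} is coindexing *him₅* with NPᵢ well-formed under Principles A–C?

*him* is a pronoun, so Principle B applies: it must be free in its binding domain.
Binding domain of *him₅*: the matrix TP, whose subject is Hamid₁.
*Hamid₁* c-commands the pronoun within its binding domain → coindexation would violate Principle B.
*Omar₂*: the pronoun c-commands this R-expression → coindexation would violate Principle C on *Omar₂*.
*Victor₃*: the pronoun c-commands this R-expression → coindexation would violate Principle C on *Victor₃*.
*Felix₄*: the pronoun c-commands this R-expression → coindexation would violate Principle C on *Felix₄*.

none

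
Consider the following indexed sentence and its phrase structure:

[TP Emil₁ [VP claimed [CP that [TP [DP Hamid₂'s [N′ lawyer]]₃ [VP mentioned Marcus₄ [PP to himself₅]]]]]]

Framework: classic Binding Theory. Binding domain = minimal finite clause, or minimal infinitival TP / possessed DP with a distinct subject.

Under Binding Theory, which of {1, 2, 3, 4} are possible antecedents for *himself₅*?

{3, 4}

*himself* is an anaphor, so Principle A applies: it must be bound in its binding domain.
Binding domain of *himself₅*: the embedded TP, whose subject is [Hamid₂'s lawyer]₃.
*Emil₁* c-commands the anaphor but is outside its binding domain → cannot satisfy Principle A.
*Hamid₂* does not c-command the anaphor → cannot bind it.
*[Hamid₂'s lawyer]₃* c-commands the anaphor within its binding domain → licit binder.
*Marcus₄* c-commands the anaphor within its binding domain → licit binder.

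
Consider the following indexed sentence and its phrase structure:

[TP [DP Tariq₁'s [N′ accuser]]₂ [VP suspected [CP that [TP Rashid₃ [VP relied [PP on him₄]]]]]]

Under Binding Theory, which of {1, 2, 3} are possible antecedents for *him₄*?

*him* is a pronoun, so Principle B applies: it must be free in its binding domain.
Binding domain of *him₄*: the embedded TP, whose subject is Rashid₃.
*Tariq₁* and the pronoun do not c-command one another → neither Principle B nor Principle C is at stake; coindexation permitted.
*[Tariq₁'s accuser]₂* c-commands the pronoun but from outside its binding domain, and is not c-commanded by it → coindexation permitted.
*Rashid₃* c-commands the pronoun within its binding domain → coindexation would violate Principle B.

{1, 2}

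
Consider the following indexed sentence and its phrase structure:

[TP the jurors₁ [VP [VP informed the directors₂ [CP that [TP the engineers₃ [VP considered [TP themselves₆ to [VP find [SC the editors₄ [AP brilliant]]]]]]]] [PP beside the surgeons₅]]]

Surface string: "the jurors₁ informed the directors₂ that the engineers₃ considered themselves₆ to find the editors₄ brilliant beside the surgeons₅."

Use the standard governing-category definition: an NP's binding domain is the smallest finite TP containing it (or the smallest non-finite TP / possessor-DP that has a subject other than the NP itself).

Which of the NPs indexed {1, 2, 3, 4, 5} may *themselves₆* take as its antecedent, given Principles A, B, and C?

{3}

*themselves* is an anaphor, so Principle A applies: it must be bound in its binding domain.
Binding domain of *themselves₆*: the embedded TP, whose subject is the engineers₃.
*the jurors₁* c-commands the anaphor but is outside its binding domain → cannot satisfy Principle A.
*the directors₂* c-commands the anaphor but is outside its binding domain → cannot satisfy Principle A.
*the engineers₃* c-commands the anaphor within its binding domain → licit binder.
*the editors₄* does not c-command the anaphor → cannot bind it.
*the surgeons₅* does not c-command the anaphor → cannot bind it.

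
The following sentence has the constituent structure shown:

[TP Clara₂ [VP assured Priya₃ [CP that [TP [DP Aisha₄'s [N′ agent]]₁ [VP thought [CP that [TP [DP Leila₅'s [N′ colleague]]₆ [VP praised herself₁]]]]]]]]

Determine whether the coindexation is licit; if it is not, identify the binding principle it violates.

The two coindexed NPs are *[Aisha₄'s agent]₁* and *herself₁*.
*herself₁* is an anaphor. Principle A requires it to be bound within its binding domain — the embedded TP, whose subject is [Leila₅'s colleague]₆.
Within that domain it is c-commanded by *[Leila₅'s colleague]₆*, which does not share its index.
*[Aisha₄'s agent]₁* does c-command the anaphor, but from outside its binding domain.
The anaphor is unbound in its domain → Principle A violation.

Principle A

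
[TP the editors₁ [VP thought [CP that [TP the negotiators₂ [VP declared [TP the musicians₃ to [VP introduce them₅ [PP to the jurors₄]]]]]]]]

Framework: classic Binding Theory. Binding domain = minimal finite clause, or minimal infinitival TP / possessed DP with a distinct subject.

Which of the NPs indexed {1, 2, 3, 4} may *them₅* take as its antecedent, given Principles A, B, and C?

*them* is a pronoun, so Principle B applies: it must be free in its binding domain.
Binding domain of *them₅*: the embedded TP, whose subject is the musicians₃.
*the editors₁* c-commands the pronoun but from outside its binding domain, and is not c-commanded by it → coindexation permitted.
*the negotiators₂* c-commands the pronoun but from outside its binding domain, and is not c-commanded by it → coindexation permitted.
*the musicians₃* c-commands the pronoun within its binding domain → coindexation would violate Principle B.
*the jurors₄*: the pronoun c-commands this R-expression → coindexation would violate Principle C on *the jurors₄*.

{1, 2}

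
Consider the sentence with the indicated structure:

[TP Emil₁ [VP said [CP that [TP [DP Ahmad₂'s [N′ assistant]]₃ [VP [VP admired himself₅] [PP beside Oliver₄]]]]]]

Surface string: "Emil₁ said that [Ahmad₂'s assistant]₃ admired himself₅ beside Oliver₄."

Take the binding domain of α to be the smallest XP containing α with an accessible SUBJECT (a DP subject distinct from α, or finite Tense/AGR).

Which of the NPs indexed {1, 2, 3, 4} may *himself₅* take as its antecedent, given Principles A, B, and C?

*himself* is an anaphor, so Principle A applies: it must be bound in its binding domain.
Binding domain of *himself₅*: the embedded TP, whose subject is [Ahmad₂'s assistant]₃.
*Emil₁* c-commands the anaphor but is outside its binding domain → cannot satisfy Principle A.
*Ahmad₂* does not c-command the anaphor → cannot bind it.
*[Ahmad₂'s assistant]₃* c-commands the anaphor within its binding domain → licit binder.
*Oliver₄* does not c-command the anaphor → cannot bind it.

{3}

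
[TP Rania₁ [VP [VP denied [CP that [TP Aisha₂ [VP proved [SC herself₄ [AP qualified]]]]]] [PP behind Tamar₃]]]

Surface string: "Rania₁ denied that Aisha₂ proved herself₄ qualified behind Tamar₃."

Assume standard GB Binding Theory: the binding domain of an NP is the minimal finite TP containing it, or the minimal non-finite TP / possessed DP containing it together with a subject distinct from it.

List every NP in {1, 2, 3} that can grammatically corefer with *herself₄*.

{2}

*herself* is an anaphor, so Principle A applies: it must be bound in its binding domain.
Binding domain of *herself₄*: the embedded TP, whose subject is Aisha₂.
*Rania₁* c-commands the anaphor but is outside its binding domain → cannot satisfy Principle A.
*Aisha₂* c-commands the anaphor within its binding domain → licit binder.
*Tamar₃* does not c-command the anaphor → cannot bind it.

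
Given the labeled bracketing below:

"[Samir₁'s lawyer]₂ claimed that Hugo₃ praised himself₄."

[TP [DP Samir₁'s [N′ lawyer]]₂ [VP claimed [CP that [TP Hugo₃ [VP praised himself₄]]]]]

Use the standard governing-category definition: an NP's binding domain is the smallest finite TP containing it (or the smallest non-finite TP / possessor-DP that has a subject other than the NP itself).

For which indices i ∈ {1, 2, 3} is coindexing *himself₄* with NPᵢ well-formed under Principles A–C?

*himself* is an anaphor, so Principle A applies: it must be bound in its binding domain.
Binding domain of *himself₄*: the embedded TP, whose subject is Hugo₃.
*Samir₁* does not c-command the anaphor → cannot bind it.
*[Samir₁'s lawyer]₂* c-commands the anaphor but is outside its binding domain → cannot satisfy Principle A.
*Hugo₃* c-commands the anaphor within its binding domain → licit binder.

{3}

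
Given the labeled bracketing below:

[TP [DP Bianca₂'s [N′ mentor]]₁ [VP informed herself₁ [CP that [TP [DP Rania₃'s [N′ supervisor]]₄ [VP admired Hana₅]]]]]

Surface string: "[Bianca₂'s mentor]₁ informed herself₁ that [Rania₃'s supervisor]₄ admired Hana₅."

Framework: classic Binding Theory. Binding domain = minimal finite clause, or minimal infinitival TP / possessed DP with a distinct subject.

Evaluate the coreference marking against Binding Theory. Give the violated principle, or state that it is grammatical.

The two coindexed NPs are *[Bianca₂'s mentor]₁* and *herself₁*.
*herself₁* is an anaphor; its binding domain is the matrix TP, whose subject is [Bianca₂'s mentor]₁. *[Bianca₂'s mentor]₁* c-commands it within that domain and shares its index, so Principle A is satisfied.
*[Bianca₂'s mentor]₁* is an R-expression; *herself₁* does not c-command it, and no other NP shares its index, so Principle C is satisfied.
All principles are respected.

grammatical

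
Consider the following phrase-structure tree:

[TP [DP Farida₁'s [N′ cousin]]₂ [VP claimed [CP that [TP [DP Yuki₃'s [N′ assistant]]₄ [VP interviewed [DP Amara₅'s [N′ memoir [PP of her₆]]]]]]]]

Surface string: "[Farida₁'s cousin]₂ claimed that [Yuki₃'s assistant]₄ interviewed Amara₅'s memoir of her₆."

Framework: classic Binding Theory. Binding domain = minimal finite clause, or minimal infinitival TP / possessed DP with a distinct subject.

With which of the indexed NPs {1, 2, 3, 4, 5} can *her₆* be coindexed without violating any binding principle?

*her* is a pronoun, so Principle B applies: it must be free in its binding domain.
Binding domain of *her₆*: the possessed DP, whose subject is Amara₅.
*Farida₁* and the pronoun do not c-command one another → neither Principle B nor Principle C is at stake; coindexation permitted.
*[Farida₁'s cousin]₂* c-commands the pronoun but from outside its binding domain, and is not c-commanded by it → coindexation permitted.
*Yuki₃* and the pronoun do not c-command one another → neither Principle B nor Principle C is at stake; coindexation permitted.
*[Yuki₃'s assistant]₄* c-commands the pronoun but from outside its binding domain, and is not c-commanded by it → coindexation permitted.
*Amara₅* c-commands the pronoun within its binding domain → coindexation would violate Principle B.

{1, 2, 3, 4}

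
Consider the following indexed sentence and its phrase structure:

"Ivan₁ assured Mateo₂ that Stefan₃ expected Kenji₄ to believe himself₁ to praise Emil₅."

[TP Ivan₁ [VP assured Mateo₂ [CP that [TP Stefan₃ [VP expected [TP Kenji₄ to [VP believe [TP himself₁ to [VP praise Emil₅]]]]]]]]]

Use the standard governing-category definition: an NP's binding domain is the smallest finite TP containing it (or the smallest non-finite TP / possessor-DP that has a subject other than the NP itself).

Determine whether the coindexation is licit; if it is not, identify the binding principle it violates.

Principle A

The two coindexed NPs are *Ivan₁* and *himself₁*.
*himself₁* is an anaphor. Principle A requires it to be bound within its binding domain — the embedded TP, whose subject is Kenji₄.
Within that domain it is c-commanded by *Kenji₄*, which does not share its index.
*Ivan₁* does c-command the anaphor, but from outside its binding domain.
The anaphor is unbound in its domain → Principle A violation.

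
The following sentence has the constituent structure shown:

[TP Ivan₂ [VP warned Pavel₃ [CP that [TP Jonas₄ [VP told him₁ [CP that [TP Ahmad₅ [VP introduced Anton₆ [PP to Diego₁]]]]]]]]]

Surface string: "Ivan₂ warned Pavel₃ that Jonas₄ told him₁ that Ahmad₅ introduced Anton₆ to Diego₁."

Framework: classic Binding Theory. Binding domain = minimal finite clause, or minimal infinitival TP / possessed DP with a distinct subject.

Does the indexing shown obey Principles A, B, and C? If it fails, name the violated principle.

Principle C

The two coindexed NPs are *him₁* and *Diego₁*.
*Diego₁* is an R-expression. Principle C requires it to be free everywhere.
*him₁* c-commands it and carries the same index.
The R-expression is bound → Principle C violation.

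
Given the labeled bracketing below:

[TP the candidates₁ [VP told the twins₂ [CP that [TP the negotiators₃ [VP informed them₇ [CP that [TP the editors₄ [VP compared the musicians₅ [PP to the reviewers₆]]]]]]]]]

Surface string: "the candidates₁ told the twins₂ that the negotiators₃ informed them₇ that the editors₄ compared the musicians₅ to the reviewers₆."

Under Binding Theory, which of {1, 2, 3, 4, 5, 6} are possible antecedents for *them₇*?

{1, 2}

*them* is a pronoun, so Principle B applies: it must be free in its binding domain.
Binding domain of *them₇*: the embedded TP, whose subject is the negotiators₃.
*the candidates₁* c-commands the pronoun but from outside its binding domain, and is not c-commanded by it → coindexation permitted.
*the twins₂* c-commands the pronoun but from outside its binding domain, and is not c-commanded by it → coindexation permitted.
*the negotiators₃* c-commands the pronoun within its binding domain → coindexation would violate Principle B.
*the editors₄*: the pronoun c-commands this R-expression → coindexation would violate Principle C on *the editors₄*.
*the musicians₅*: the pronoun c-commands this R-expression → coindexation would violate Principle C on *the musicians₅*.
*the reviewers₆*: the pronoun c-commands this R-expression → coindexation would violate Principle C on *the reviewers₆*.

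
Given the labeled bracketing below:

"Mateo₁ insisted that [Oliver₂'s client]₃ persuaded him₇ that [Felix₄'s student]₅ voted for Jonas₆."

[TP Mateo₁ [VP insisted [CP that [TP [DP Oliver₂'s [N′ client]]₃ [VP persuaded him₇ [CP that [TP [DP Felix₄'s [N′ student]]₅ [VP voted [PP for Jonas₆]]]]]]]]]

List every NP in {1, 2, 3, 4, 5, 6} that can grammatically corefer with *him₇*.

{1, 2}

*him* is a pronoun, so Principle B applies: it must be free in its binding domain.
Binding domain of *him₇*: the embedded TP, whose subject is [Oliver₂'s client]₃.
*Mateo₁* c-commands the pronoun but from outside its binding domain, and is not c-commanded by it → coindexation permitted.
*Oliver₂* and the pronoun do not c-command one another → neither Principle B nor Principle C is at stake; coindexation permitted.
*[Oliver₂'s client]₃* c-commands the pronoun within its binding domain → coindexation would violate Principle B.
*Felix₄*: the pronoun c-commands this R-expression → coindexation would violate Principle C on *Felix₄*.
*[Felix₄'s student]₅*: the pronoun c-commands this R-expression → coindexation would violate Principle C on *[Felix₄'s student]₅*.
*Jonas₆*: the pronoun c-commands this R-expression → coindexation would violate Principle C on *Jonas₆*.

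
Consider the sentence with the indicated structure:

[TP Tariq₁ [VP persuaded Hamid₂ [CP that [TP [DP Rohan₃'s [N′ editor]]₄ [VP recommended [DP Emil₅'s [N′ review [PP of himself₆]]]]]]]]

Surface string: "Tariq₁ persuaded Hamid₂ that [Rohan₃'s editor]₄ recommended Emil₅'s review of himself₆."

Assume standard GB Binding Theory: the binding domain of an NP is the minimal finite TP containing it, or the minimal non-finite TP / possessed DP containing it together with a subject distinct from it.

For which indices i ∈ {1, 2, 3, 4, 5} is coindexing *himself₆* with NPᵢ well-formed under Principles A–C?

{5}

*himself* is an anaphor, so Principle A applies: it must be bound in its binding domain.
Binding domain of *himself₆*: the possessed DP, whose subject is Emil₅.
*Tariq₁* c-commands the anaphor but is outside its binding domain → cannot satisfy Principle A.
*Hamid₂* c-commands the anaphor but is outside its binding domain → cannot satisfy Principle A.
*Rohan₃* does not c-command the anaphor → cannot bind it.
*[Rohan₃'s editor]₄* c-commands the anaphor but is outside its binding domain → cannot satisfy Principle A.
*Emil₅* c-commands the anaphor within its binding domain → licit binder.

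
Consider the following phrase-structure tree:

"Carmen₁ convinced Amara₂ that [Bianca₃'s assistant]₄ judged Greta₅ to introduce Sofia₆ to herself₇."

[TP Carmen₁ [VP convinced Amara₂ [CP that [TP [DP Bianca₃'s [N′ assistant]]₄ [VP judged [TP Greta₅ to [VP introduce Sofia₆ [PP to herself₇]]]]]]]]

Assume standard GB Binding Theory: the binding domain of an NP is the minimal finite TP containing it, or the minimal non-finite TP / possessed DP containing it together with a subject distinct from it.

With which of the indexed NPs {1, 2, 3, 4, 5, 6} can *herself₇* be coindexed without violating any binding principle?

{5, 6}

*herself* is an anaphor, so Principle A applies: it must be bound in its binding domain.
Binding domain of *herself₇*: the embedded TP, whose subject is Greta₅.
*Carmen₁* c-commands the anaphor but is outside its binding domain → cannot satisfy Principle A.
*Amara₂* c-commands the anaphor but is outside its binding domain → cannot satisfy Principle A.
*Bianca₃* does not c-command the anaphor → cannot bind it.
*[Bianca₃'s assistant]₄* c-commands the anaphor but is outside its binding domain → cannot satisfy Principle A.
*Greta₅* c-commands the anaphor within its binding domain → licit binder.
*Sofia₆* c-commands the anaphor within its binding domain → licit binder.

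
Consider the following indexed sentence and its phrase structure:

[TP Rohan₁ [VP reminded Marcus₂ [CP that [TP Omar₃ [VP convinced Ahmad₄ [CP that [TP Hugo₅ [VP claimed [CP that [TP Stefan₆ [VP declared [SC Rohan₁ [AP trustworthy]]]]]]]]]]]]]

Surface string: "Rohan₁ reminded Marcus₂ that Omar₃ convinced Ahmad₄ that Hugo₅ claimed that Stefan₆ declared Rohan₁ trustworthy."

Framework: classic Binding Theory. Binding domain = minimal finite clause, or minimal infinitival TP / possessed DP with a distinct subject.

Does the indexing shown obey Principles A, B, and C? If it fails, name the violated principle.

The two coindexed NPs are *Rohan₁* (the higher occurrence) and *Rohan₁* (the lower occurrence).
*Rohan₁* (the lower occurrence) is an R-expression. Principle C requires it to be free everywhere.
*Rohan₁* (the higher occurrence) c-commands it and carries the same index.
The R-expression is bound → Principle C violation.

Principle C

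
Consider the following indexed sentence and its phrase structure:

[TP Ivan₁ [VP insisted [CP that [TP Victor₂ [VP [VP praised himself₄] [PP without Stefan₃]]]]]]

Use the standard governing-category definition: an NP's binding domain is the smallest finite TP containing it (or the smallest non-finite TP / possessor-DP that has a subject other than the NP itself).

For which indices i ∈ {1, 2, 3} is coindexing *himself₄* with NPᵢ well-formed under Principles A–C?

*himself* is an anaphor, so Principle A applies: it must be bound in its binding domain.
Binding domain of *himself₄*: the embedded TP, whose subject is Victor₂.
*Ivan₁* c-commands the anaphor but is outside its binding domain → cannot satisfy Principle A.
*Victor₂* c-commands the anaphor within its binding domain → licit binder.
*Stefan₃* does not c-command the anaphor → cannot bind it.

{2}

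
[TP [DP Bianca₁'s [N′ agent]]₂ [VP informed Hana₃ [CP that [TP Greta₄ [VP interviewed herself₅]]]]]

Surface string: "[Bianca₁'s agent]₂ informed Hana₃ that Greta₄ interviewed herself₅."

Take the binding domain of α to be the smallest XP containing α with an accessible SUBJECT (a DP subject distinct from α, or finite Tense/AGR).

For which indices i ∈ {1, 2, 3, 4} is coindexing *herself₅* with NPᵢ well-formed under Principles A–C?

*herself* is an anaphor, so Principle A applies: it must be bound in its binding domain.
Binding domain of *herself₅*: the embedded TP, whose subject is Greta₄.
*Bianca₁* does not c-command the anaphor → cannot bind it.
*[Bianca₁'s agent]₂* c-commands the anaphor but is outside its binding domain → cannot satisfy Principle A.
*Hana₃* c-commands the anaphor but is outside its binding domain → cannot satisfy Principle A.
*Greta₄* c-commands the anaphor within its binding domain → licit binder.

{4}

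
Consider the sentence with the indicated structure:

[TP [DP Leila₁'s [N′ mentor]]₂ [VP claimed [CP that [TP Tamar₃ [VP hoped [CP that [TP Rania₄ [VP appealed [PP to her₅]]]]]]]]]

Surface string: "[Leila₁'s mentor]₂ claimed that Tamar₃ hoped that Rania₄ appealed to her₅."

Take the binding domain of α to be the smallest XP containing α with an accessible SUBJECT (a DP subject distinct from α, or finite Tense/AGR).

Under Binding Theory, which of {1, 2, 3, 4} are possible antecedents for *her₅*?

{1, 2, 3}

*her* is a pronoun, so Principle B applies: it must be free in its binding domain.
Binding domain of *her₅*: the embedded TP, whose subject is Rania₄.
*Leila₁* and the pronoun do not c-command one another → neither Principle B nor Principle C is at stake; coindexation permitted.
*[Leila₁'s mentor]₂* c-commands the pronoun but from outside its binding domain, and is not c-commanded by it → coindexation permitted.
*Tamar₃* c-commands the pronoun but from outside its binding domain, and is not c-commanded by it → coindexation permitted.
*Rania₄* c-commands the pronoun within its binding domain → coindexation would violate Principle B.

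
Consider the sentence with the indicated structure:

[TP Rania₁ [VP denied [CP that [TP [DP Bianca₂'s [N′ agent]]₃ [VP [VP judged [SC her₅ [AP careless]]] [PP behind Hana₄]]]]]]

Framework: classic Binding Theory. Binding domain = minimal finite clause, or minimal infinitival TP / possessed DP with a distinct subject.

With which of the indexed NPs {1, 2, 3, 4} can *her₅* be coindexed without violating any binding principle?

{1, 2, 4}

*her* is a pronoun, so Principle B applies: it must be free in its binding domain.
Binding domain of *her₅*: the embedded TP, whose subject is [Bianca₂'s agent]₃.
*Rania₁* c-commands the pronoun but from outside its binding domain, and is not c-commanded by it → coindexation permitted.
*Bianca₂* and the pronoun do not c-command one another → neither Principle B nor Principle C is at stake; coindexation permitted.
*[Bianca₂'s agent]₃* c-commands the pronoun within its binding domain → coindexation would violate Principle B.
*Hana₄* and the pronoun do not c-command one another → neither Principle B nor Principle C is at stake; coindexation permitted.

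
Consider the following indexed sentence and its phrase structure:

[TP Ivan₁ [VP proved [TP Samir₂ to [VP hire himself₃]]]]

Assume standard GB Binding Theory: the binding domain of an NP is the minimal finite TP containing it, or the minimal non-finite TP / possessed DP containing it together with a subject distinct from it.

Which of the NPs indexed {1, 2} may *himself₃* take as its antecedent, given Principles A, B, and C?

*himself* is an anaphor, so Principle A applies: it must be bound in its binding domain.
Binding domain of *himself₃*: the embedded TP, whose subject is Samir₂.
*Ivan₁* c-commands the anaphor but is outside its binding domain → cannot satisfy Principle A.
*Samir₂* c-commands the anaphor within its binding domain → licit binder.

{2}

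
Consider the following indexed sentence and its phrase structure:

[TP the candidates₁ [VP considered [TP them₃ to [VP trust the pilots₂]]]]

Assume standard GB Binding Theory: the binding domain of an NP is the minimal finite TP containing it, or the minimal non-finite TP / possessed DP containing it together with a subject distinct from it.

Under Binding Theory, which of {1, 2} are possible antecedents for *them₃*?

*them* is a pronoun, so Principle B applies: it must be free in its binding domain.
Binding domain of *them₃*: the matrix TP, whose subject is the candidates₁.
*the candidates₁* c-commands the pronoun within its binding domain → coindexation would violate Principle B.
*the pilots₂*: the pronoun c-commands this R-expression → coindexation would violate Principle C on *the pilots₂*.

none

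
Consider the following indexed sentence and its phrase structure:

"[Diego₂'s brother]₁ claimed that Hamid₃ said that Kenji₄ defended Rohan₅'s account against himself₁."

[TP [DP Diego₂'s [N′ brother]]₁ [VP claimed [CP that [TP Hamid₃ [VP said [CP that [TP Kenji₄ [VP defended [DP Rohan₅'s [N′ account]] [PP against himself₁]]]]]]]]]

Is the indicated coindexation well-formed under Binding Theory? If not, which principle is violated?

The two coindexed NPs are *[Diego₂'s brother]₁* and *himself₁*.
*himself₁* is an anaphor. Principle A requires it to be bound within its binding domain — the embedded TP, whose subject is Kenji₄.
Within that domain it is c-commanded by *Kenji₄*, which does not share its index.
*[Diego₂'s brother]₁* does c-command the anaphor, but from outside its binding domain.
The anaphor is unbound in its domain → Principle A violation.

Principle A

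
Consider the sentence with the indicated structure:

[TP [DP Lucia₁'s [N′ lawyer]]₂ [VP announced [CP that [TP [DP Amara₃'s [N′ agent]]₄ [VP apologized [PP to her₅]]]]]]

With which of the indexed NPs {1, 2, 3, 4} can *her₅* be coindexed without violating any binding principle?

*her* is a pronoun, so Principle B applies: it must be free in its binding domain.
Binding domain of *her₅*: the embedded TP, whose subject is [Amara₃'s agent]₄.
*Lucia₁* and the pronoun do not c-command one another → neither Principle B nor Principle C is at stake; coindexation permitted.
*[Lucia₁'s lawyer]₂* c-commands the pronoun but from outside its binding domain, and is not c-commanded by it → coindexation permitted.
*Amara₃* and the pronoun do not c-command one another → neither Principle B nor Principle C is at stake; coindexation permitted.
*[Amara₃'s agent]₄* c-commands the pronoun within its binding domain → coindexation would violate Principle B.

{1, 2, 3}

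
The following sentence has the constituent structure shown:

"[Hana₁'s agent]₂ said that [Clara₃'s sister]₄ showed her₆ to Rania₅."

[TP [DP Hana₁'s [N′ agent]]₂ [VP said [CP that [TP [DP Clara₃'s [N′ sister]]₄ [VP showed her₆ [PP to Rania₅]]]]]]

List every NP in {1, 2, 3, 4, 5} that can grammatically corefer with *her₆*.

*her* is a pronoun, so Principle B applies: it must be free in its binding domain.
Binding domain of *her₆*: the embedded TP, whose subject is [Clara₃'s sister]₄.
*Hana₁* and the pronoun do not c-command one another → neither Principle B nor Principle C is at stake; coindexation permitted.
*[Hana₁'s agent]₂* c-commands the pronoun but from outside its binding domain, and is not c-commanded by it → coindexation permitted.
*Clara₃* and the pronoun do not c-command one another → neither Principle B nor Principle C is at stake; coindexation permitted.
*[Clara₃'s sister]₄* c-commands the pronoun within its binding domain → coindexation would violate Principle B.
*Rania₅*: the pronoun c-commands this R-expression → coindexation would violate Principle C on *Rania₅*.

{1, 2, 3}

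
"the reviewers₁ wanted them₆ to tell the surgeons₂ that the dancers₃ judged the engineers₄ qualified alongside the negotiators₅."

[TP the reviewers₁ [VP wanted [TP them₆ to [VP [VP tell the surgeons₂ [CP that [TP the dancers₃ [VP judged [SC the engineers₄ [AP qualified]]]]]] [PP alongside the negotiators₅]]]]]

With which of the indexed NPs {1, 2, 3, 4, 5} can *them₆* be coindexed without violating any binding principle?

*them* is a pronoun, so Principle B applies: it must be free in its binding domain.
Binding domain of *them₆*: the matrix TP, whose subject is the reviewers₁.
*the reviewers₁* c-commands the pronoun within its binding domain → coindexation would violate Principle B.
*the surgeons₂*: the pronoun c-commands this R-expression → coindexation would violate Principle C on *the surgeons₂*.
*the dancers₃*: the pronoun c-commands this R-expression → coindexation would violate Principle C on *the dancers₃*.
*the engineers₄*: the pronoun c-commands this R-expression → coindexation would violate Principle C on *the engineers₄*.
*the negotiators₅*: the pronoun c-commands this R-expression → coindexation would violate Principle C on *the negotiators₅*.

none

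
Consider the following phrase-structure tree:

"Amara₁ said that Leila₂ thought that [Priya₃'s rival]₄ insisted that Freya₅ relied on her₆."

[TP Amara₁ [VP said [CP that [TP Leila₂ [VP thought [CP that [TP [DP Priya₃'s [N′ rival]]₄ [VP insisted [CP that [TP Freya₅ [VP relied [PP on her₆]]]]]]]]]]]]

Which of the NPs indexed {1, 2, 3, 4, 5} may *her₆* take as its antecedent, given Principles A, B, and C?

*her* is a pronoun, so Principle B applies: it must be free in its binding domain.
Binding domain of *her₆*: the embedded TP, whose subject is Freya₅.
*Amara₁* c-commands the pronoun but from outside its binding domain, and is not c-commanded by it → coindexation permitted.
*Leila₂* c-commands the pronoun but from outside its binding domain, and is not c-commanded by it → coindexation permitted.
*Priya₃* and the pronoun do not c-command one another → neither Principle B nor Principle C is at stake; coindexation permitted.
*[Priya₃'s rival]₄* c-commands the pronoun but from outside its binding domain, and is not c-commanded by it → coindexation permitted.
*Freya₅* c-commands the pronoun within its binding domain → coindexation would violate Principle B.

{1, 2, 3, 4}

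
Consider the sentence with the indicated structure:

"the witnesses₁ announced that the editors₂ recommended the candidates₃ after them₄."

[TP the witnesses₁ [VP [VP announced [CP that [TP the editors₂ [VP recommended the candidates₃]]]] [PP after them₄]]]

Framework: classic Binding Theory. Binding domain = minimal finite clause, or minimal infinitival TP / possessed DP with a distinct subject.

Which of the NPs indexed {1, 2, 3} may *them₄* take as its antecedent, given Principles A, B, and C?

{2, 3}

*them* is a pronoun, so Principle B applies: it must be free in its binding domain.
Binding domain of *them₄*: the matrix TP, whose subject is the witnesses₁.
*the witnesses₁* c-commands the pronoun within its binding domain → coindexation would violate Principle B.
*the editors₂* and the pronoun do not c-command one another → neither Principle B nor Principle C is at stake; coindexation permitted.
*the candidates₃* and the pronoun do not c-command one another → neither Principle B nor Principle C is at stake; coindexation permitted.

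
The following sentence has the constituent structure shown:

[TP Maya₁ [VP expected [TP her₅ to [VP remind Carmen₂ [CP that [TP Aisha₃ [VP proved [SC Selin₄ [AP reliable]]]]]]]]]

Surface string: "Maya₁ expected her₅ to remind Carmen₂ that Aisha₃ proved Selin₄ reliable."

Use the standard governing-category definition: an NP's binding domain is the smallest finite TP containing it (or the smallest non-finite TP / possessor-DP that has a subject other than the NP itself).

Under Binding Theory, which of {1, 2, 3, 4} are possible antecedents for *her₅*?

*her* is a pronoun, so Principle B applies: it must be free in its binding domain.
Binding domain of *her₅*: the matrix TP, whose subject is Maya₁.
*Maya₁* c-commands the pronoun within its binding domain → coindexation would violate Principle B.
*Carmen₂*: the pronoun c-commands this R-expression → coindexation would violate Principle C on *Carmen₂*.
*Aisha₃*: the pronoun c-commands this R-expression → coindexation would violate Principle C on *Aisha₃*.
*Selin₄*: the pronoun c-commands this R-expression → coindexation would violate Principle C on *Selin₄*.

none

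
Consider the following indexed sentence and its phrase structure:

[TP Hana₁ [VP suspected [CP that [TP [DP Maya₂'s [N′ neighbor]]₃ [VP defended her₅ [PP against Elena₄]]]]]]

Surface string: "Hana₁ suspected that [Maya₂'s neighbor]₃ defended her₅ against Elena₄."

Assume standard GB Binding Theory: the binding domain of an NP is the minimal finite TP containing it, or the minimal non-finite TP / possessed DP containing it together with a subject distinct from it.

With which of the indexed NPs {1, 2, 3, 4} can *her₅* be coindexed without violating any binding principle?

{1, 2}

*her* is a pronoun, so Principle B applies: it must be free in its binding domain.
Binding domain of *her₅*: the embedded TP, whose subject is [Maya₂'s neighbor]₃.
*Hana₁* c-commands the pronoun but from outside its binding domain, and is not c-commanded by it → coindexation permitted.
*Maya₂* and the pronoun do not c-command one another → neither Principle B nor Principle C is at stake; coindexation permitted.
*[Maya₂'s neighbor]₃* c-commands the pronoun within its binding domain → coindexation would violate Principle B.
*Elena₄*: the pronoun c-commands this R-expression → coindexation would violate Principle C on *Elena₄*.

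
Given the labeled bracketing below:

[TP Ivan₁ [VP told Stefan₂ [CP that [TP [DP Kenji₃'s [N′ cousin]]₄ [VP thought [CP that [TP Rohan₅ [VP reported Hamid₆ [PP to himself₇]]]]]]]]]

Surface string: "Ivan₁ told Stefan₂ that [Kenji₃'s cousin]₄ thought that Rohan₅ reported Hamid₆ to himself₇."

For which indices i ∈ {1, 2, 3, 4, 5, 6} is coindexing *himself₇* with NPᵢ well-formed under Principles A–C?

*himself* is an anaphor, so Principle A applies: it must be bound in its binding domain.
Binding domain of *himself₇*: the embedded TP, whose subject is Rohan₅.
*Ivan₁* c-commands the anaphor but is outside its binding domain → cannot satisfy Principle A.
*Stefan₂* c-commands the anaphor but is outside its binding domain → cannot satisfy Principle A.
*Kenji₃* does not c-command the anaphor → cannot bind it.
*[Kenji₃'s cousin]₄* c-commands the anaphor but is outside its binding domain → cannot satisfy Principle A.
*Rohan₅* c-commands the anaphor within its binding domain → licit binder.
*Hamid₆* c-commands the anaphor within its binding domain → licit binder.

{5, 6}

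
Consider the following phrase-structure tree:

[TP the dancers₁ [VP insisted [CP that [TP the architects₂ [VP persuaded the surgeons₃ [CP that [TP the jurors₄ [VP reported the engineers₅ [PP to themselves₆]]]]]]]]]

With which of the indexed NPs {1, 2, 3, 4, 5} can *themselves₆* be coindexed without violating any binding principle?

*themselves* is an anaphor, so Principle A applies: it must be bound in its binding domain.
Binding domain of *themselves₆*: the embedded TP, whose subject is the jurors₄.
*the dancers₁* c-commands the anaphor but is outside its binding domain → cannot satisfy Principle A.
*the architects₂* c-commands the anaphor but is outside its binding domain → cannot satisfy Principle A.
*the surgeons₃* c-commands the anaphor but is outside its binding domain → cannot satisfy Principle A.
*the jurors₄* c-commands the anaphor within its binding domain → licit binder.
*the engineers₅* c-commands the anaphor within its binding domain → licit binder.

{4, 5}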